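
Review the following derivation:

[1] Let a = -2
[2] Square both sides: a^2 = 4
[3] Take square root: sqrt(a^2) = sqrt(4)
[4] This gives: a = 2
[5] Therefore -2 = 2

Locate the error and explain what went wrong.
Step 4: This gives: a = 2

Step 4 incorrectly states that sqrt(a^2) = a. The correct identity is sqrt(a^2) = |a|. Since a = -2 < 0, we have sqrt(a^2) = |-2| = 2, not a = -2.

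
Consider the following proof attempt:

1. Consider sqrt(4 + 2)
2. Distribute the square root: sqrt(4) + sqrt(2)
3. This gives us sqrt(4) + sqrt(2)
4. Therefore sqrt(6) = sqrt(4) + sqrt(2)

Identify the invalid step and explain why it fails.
Step 2: Distribute the square root: sqrt(4) + sqrt(2)

Step 2 incorrectly 'distributes' the square root over addition. The square root function does not distribute: sqrt(a + b) ≠ sqrt(a) + sqrt(b). In fact, sqrt(4 + 2) = sqrt(6) ≈ 2.4495, while sqrt(4) + sqrt(2) ≈ 3.4142.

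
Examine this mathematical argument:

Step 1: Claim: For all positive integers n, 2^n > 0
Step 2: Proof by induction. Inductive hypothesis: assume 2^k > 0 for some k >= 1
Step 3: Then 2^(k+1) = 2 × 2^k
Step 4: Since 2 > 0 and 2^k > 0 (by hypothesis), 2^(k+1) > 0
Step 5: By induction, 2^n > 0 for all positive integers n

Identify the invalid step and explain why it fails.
Step 5: By induction, 2^n > 0 for all positive integers n

Step 5 concludes the proof by induction, but no base case was ever established. A valid induction proof requires: (1) a base case proving 2^1 > 0, and (2) an inductive step showing IF 2^k > 0 THEN 2^(k+1) > 0. Steps 2-4 correctly establish the inductive step, but without the base case the conclusion in step 5 does not follow.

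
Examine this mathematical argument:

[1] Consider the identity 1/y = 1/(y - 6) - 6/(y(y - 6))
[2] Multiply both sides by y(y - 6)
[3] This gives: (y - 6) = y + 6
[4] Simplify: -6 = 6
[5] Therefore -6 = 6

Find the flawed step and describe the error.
Step 3: This gives: (y - 6) = y + 6

Step 3 makes a sign error when clearing denominators. Multiplying -6/(y(y - 6)) by y(y - 6) gives -6, not +6. The correct result is (y - 6) = y - 6, which is trivially true, not (y - 6) = y + 6. (Step 1 is a valid identity: 1/(y - 6) - 6/(y(y - 6)) = (y - 6)/(y(y - 6)) = 1/y.)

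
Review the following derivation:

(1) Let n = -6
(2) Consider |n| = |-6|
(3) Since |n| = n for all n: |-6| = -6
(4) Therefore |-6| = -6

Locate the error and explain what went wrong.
Step 3: Since |n| = n for all n: |-6| = -6

Step 3 incorrectly states that |n| = n for all n. The correct definition is |n| = n when n >= 0, and |n| = -n when n < 0. Since -6 < 0, we have |-6| = -(-6) = 6, not -6.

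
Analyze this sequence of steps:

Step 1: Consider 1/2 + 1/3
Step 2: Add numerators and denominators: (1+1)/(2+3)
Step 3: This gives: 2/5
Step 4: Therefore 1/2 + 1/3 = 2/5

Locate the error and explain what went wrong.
Step 2: Add numerators and denominators: (1+1)/(2+3)

Step 2 incorrectly adds fractions by separately adding numerators and denominators. This is wrong. The correct method requires a common denominator: 1/2 + 1/3 = (1×3 + 1×2)/(2×3) = 5/6 = 5/6. The method used gives 2/5, which is different.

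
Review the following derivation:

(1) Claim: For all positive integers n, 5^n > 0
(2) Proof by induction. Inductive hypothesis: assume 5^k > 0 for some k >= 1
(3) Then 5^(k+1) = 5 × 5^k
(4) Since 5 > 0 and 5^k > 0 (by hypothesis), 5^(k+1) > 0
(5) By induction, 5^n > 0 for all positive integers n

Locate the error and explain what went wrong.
Step 5: By induction, 5^n > 0 for all positive integers n

Step 5 concludes the proof by induction, but no base case was ever established. A valid induction proof requires: (1) a base case proving 5^1 > 0, and (2) an inductive step showing IF 5^k > 0 THEN 5^(k+1) > 0. Steps 2-4 correctly establish the inductive step, but without the base case the conclusion in step 5 does not follow.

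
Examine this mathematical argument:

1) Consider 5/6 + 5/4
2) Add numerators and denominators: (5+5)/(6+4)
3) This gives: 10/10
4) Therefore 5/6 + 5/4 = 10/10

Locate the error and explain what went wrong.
Step 2: Add numerators and denominators: (5+5)/(6+4)

Step 2 incorrectly adds fractions by separately adding numerators and denominators. This is wrong. The correct method requires a common denominator: 5/6 + 5/4 = (5×4 + 5×6)/(6×4) = 50/24 = 25/12. The method used gives 10/10, which is different.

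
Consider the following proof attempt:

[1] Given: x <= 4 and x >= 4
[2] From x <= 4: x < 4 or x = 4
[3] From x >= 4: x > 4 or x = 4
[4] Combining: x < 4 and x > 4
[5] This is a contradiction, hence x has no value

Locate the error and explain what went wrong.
Step 4: Combining: x < 4 and x > 4

Step 4 incorrectly combines the conditions. From x <= 4 and x >= 4, the intersection is x = 4. The error treats the 'or' cases as 'and' requirements. The correct conclusion is that x = 4 is the unique solution, not that no solution exists.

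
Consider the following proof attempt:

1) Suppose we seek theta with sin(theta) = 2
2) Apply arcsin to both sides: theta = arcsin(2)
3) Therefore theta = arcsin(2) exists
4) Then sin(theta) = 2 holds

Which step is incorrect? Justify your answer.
Step 2: Apply arcsin to both sides: theta = arcsin(2)

Step 2 applies arcsin to 2. However, arcsin(x) is only defined for x in [-1, 1] because sin(theta) can only produce values in that range. Since |2| > 1, arcsin(2) is undefined. There is no angle whose sine equals 2.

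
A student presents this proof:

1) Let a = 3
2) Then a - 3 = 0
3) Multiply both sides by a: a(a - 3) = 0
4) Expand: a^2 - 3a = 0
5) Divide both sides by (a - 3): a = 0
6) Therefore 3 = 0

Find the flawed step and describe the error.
Step 5: Divide both sides by (a - 3): a = 0

Step 5 divides both sides by (a - 3). However, since a = 3, we have (a - 3) = 0. Division by zero is undefined, making this step invalid.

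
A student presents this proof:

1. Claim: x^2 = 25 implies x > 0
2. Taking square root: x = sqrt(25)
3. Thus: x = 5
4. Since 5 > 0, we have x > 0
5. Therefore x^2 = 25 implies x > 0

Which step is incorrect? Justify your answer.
Step 2: Taking square root: x = sqrt(25)

Step 2 takes the square root and assumes the positive root only. The equation x^2 = 25 actually has two solutions: x = 5 and x = -5. The proof silently assumes x > 0 without justification, then uses this assumption to conclude x > 0, which is circular. The counterexample x = -5 shows the claim is false.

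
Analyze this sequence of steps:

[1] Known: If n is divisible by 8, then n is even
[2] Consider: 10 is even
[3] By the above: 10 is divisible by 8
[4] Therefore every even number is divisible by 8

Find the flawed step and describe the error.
Step 3: By the above: 10 is divisible by 8

Step 3 commits the fallacy of affirming the consequent. The known fact 'divisible by 8 → even' does NOT imply 'even → divisible by 8'. That would be the converse, which is false. For example, 10 is even but 10 ÷ 8 = 1.25, which is not an integer.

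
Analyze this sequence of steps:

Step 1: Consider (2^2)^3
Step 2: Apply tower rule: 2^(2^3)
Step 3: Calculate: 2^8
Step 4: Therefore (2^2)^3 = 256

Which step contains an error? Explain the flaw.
Step 2: Apply tower rule: 2^(2^3)

Step 2 incorrectly states that (a^b)^c = a^(b^c). The correct rule is (a^b)^c = a^(b×c). The actual value is (2^2)^3 = 2^6 = 64, not 2^8 = 256.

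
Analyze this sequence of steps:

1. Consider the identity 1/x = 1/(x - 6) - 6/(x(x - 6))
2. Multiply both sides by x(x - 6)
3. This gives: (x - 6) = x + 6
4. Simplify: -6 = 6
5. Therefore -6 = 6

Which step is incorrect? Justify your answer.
Step 3: This gives: (x - 6) = x + 6

Step 3 makes a sign error when clearing denominators. Multiplying -6/(x(x - 6)) by x(x - 6) gives -6, not +6. The correct result is (x - 6) = x - 6, which is trivially true, not (x - 6) = x + 6. (Step 1 is a valid identity: 1/(x - 6) - 6/(x(x - 6)) = (x - 6)/(x(x - 6)) = 1/x.)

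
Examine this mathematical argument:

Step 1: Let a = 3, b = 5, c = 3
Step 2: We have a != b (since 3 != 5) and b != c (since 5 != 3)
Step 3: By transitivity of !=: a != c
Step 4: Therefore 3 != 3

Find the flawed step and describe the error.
Step 3: By transitivity of !=: a != c

Step 3 incorrectly applies transitivity to the '!=' relation. Transitivity states: if a R b and b R c, then a R c. However, '!=' is not transitive. Counterexample: 3 != 5 and 5 != 3, but 3 = 3 (both equal 3). Transitivity holds for relations like <, <=, =, but not for !=.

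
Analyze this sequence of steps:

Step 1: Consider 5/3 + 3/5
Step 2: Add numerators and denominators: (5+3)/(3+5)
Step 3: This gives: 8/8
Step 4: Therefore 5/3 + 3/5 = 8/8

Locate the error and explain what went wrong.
Step 2: Add numerators and denominators: (5+3)/(3+5)

Step 2 incorrectly adds fractions by separately adding numerators and denominators. This is wrong. The correct method requires a common denominator: 5/3 + 3/5 = (5×5 + 3×3)/(3×5) = 34/15 = 34/15. The method used gives 8/8, which is different.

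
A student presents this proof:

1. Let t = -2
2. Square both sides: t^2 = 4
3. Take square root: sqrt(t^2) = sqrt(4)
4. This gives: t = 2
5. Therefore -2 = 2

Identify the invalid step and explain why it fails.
Step 4: This gives: t = 2

Step 4 incorrectly states that sqrt(t^2) = t. The correct identity is sqrt(t^2) = |t|. Since t = -2 < 0, we have sqrt(t^2) = |-2| = 2, not t = -2.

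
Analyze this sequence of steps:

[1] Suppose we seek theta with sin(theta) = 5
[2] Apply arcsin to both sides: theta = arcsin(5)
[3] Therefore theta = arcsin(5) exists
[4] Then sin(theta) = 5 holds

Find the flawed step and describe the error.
Step 2: Apply arcsin to both sides: theta = arcsin(5)

Step 2 applies arcsin to 5. However, arcsin(x) is only defined for x in [-1, 1] because sin(theta) can only produce values in that range. Since |5| > 1, arcsin(5) is undefined. There is no angle whose sine equals 5.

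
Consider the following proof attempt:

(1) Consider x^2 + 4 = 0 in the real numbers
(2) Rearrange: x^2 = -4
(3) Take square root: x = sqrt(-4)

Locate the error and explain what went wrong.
Step 3: Take square root: x = sqrt(-4)

Step 3 takes the square root of -4, which is negative. In the real number system, the square root of a negative number is undefined. The equation x^2 + 4 = 0 has no real solutions. Square roots of negative numbers only exist in the complex numbers.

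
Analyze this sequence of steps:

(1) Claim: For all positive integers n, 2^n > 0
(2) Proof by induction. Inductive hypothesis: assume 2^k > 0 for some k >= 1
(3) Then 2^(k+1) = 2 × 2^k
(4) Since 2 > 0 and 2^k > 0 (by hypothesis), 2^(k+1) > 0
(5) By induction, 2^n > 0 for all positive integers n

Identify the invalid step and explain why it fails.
Step 5: By induction, 2^n > 0 for all positive integers n

Step 5 concludes the proof by induction, but no base case was ever established. A valid induction proof requires: (1) a base case proving 2^1 > 0, and (2) an inductive step showing IF 2^k > 0 THEN 2^(k+1) > 0. Steps 2-4 correctly establish the inductive step, but without the base case the conclusion in step 5 does not follow.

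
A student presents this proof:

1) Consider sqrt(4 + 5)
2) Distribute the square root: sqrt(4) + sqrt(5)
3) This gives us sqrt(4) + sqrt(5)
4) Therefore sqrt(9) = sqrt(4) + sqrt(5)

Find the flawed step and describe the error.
Step 2: Distribute the square root: sqrt(4) + sqrt(5)

Step 2 incorrectly 'distributes' the square root over addition. The square root function does not distribute: sqrt(a + b) ≠ sqrt(a) + sqrt(b). In fact, sqrt(4 + 5) = sqrt(9) ≈ 3.0000, while sqrt(4) + sqrt(5) ≈ 4.2361.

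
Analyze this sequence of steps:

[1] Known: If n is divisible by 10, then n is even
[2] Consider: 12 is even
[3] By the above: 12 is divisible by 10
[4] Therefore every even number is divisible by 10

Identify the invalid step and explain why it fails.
Step 3: By the above: 12 is divisible by 10

Step 3 commits the fallacy of affirming the consequent. The known fact 'divisible by 10 → even' does NOT imply 'even → divisible by 10'. That would be the converse, which is false. For example, 12 is even but 12 ÷ 10 = 1.20, which is not an integer.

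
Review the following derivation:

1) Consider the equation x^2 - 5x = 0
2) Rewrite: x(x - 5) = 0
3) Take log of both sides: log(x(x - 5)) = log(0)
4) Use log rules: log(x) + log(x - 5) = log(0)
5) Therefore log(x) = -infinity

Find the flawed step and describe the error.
Step 3: Take log of both sides: log(x(x - 5)) = log(0)

Step 3 takes the logarithm of both sides, resulting in log(0) on the right side. The logarithm is only defined for positive numbers; log(0) is undefined (approaches negative infinity). This operation is invalid.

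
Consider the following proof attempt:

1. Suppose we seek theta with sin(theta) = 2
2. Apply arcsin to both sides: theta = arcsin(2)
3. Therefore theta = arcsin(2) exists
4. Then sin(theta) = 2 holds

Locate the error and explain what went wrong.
Step 2: Apply arcsin to both sides: theta = arcsin(2)

Step 2 applies arcsin to 2. However, arcsin(x) is only defined for x in [-1, 1] because sin(theta) can only produce values in that range. Since |2| > 1, arcsin(2) is undefined. There is no angle whose sine equals 2.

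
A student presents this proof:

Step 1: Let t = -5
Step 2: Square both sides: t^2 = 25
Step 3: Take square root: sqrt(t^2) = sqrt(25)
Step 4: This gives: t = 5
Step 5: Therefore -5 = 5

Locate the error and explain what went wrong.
Step 4: This gives: t = 5

Step 4 incorrectly states that sqrt(t^2) = t. The correct identity is sqrt(t^2) = |t|. Since t = -5 < 0, we have sqrt(t^2) = |-5| = 5, not t = -5.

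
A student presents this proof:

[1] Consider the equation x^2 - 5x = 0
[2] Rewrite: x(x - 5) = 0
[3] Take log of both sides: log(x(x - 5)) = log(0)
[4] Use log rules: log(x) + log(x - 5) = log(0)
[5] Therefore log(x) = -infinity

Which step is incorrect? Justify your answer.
Step 3: Take log of both sides: log(x(x - 5)) = log(0)

Step 3 takes the logarithm of both sides, resulting in log(0) on the right side. The logarithm is only defined for positive numbers; log(0) is undefined (approaches negative infinity). This operation is invalid.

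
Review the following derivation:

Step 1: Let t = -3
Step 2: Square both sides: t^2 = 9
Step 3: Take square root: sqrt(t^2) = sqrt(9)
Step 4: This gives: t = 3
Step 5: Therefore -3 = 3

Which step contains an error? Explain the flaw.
Step 4: This gives: t = 3

Step 4 incorrectly states that sqrt(t^2) = t. The correct identity is sqrt(t^2) = |t|. Since t = -3 < 0, we have sqrt(t^2) = |-3| = 3, not t = -3.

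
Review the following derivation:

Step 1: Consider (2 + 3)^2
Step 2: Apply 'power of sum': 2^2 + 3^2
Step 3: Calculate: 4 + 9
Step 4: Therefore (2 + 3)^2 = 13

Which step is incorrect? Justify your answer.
Step 2: Apply 'power of sum': 2^2 + 3^2

Step 2 incorrectly applies a non-existent rule '(a+b)^n = a^n + b^n'. This is false in general. The correct expansion uses the binomial theorem. The actual value is (2 + 3)^2 = 5^2 = 25, not 13.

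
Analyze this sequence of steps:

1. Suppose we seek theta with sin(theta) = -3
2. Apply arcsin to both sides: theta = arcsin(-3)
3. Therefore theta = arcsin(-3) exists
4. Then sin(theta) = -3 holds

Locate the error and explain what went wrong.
Step 2: Apply arcsin to both sides: theta = arcsin(-3)

Step 2 applies arcsin to -3. However, arcsin(x) is only defined for x in [-1, 1] because sin(theta) can only produce values in that range. Since |-3| > 1, arcsin(-3) is undefined. There is no angle whose sine equals -3.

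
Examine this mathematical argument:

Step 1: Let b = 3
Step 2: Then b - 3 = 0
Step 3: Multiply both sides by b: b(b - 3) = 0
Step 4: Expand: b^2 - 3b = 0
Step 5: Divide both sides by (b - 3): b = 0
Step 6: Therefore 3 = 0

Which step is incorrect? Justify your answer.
Step 5: Divide both sides by (b - 3): b = 0

Step 5 divides both sides by (b - 3). However, since b = 3, we have (b - 3) = 0. Division by zero is undefined, making this step invalid.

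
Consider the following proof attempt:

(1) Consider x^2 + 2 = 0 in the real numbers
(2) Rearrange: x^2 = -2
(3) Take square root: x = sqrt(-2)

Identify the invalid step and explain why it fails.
Step 3: Take square root: x = sqrt(-2)

Step 3 takes the square root of -2, which is negative. In the real number system, the square root of a negative number is undefined. The equation x^2 + 2 = 0 has no real solutions. Square roots of negative numbers only exist in the complex numbers.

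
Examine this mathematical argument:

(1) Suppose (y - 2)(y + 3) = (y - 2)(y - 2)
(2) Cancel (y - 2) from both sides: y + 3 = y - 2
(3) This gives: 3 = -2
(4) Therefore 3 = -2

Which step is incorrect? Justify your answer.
Step 2: Cancel (y - 2) from both sides: y + 3 = y - 2

Step 2 cancels (y - 2) from both sides. This is only valid if (y - 2) ≠ 0, i.e., y ≠ 2. When y = 2, both sides equal zero regardless of the other factors. The correct approach requires considering y = 2 as a separate case.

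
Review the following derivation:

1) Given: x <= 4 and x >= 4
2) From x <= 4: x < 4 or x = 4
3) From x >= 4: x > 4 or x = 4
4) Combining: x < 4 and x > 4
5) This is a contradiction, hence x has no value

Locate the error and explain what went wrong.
Step 4: Combining: x < 4 and x > 4

Step 4 incorrectly combines the conditions. From x <= 4 and x >= 4, the intersection is x = 4. The error treats the 'or' cases as 'and' requirements. The correct conclusion is that x = 4 is the unique solution, not that no solution exists.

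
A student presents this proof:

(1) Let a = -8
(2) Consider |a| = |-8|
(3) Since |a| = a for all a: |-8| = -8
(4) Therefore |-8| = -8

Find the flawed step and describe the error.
Step 3: Since |a| = a for all a: |-8| = -8

Step 3 incorrectly states that |a| = a for all a. The correct definition is |a| = a when a >= 0, and |a| = -a when a < 0. Since -8 < 0, we have |-8| = -(-8) = 8, not -8.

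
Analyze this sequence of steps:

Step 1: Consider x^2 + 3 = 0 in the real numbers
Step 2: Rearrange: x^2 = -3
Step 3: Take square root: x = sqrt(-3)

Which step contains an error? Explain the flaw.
Step 3: Take square root: x = sqrt(-3)

Step 3 takes the square root of -3, which is negative. In the real number system, the square root of a negative number is undefined. The equation x^2 + 3 = 0 has no real solutions. Square roots of negative numbers only exist in the complex numbers.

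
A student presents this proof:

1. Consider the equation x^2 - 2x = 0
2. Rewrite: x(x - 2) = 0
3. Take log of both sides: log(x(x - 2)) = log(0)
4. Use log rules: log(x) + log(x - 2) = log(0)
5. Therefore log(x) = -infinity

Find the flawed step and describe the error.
Step 3: Take log of both sides: log(x(x - 2)) = log(0)

Step 3 takes the logarithm of both sides, resulting in log(0) on the right side. The logarithm is only defined for positive numbers; log(0) is undefined (approaches negative infinity). This operation is invalid.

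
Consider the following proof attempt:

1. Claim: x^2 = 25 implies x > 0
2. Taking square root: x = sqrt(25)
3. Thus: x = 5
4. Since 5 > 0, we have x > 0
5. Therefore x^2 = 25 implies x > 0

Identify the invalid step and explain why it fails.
Step 2: Taking square root: x = sqrt(25)

Step 2 takes the square root and assumes the positive root only. The equation x^2 = 25 actually has two solutions: x = 5 and x = -5. The proof silently assumes x > 0 without justification, then uses this assumption to conclude x > 0, which is circular. The counterexample x = -5 shows the claim is false.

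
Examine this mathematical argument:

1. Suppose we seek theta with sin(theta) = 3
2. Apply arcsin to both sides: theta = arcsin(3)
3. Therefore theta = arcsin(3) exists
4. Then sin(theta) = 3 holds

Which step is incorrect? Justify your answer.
Step 2: Apply arcsin to both sides: theta = arcsin(3)

Step 2 applies arcsin to 3. However, arcsin(x) is only defined for x in [-1, 1] because sin(theta) can only produce values in that range. Since |3| > 1, arcsin(3) is undefined. There is no angle whose sine equals 3.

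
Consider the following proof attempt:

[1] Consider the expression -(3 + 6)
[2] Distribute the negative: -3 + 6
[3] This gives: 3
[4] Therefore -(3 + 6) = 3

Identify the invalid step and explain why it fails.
Step 2: Distribute the negative: -3 + 6

Step 2 incorrectly distributes the negative sign. The correct distribution is -(3 + 6) = -3 - 6 = -9. The negative must be applied to both terms, not just the first. The error treats -(3 + 6) as -3 + 6, which equals 3 instead of -9.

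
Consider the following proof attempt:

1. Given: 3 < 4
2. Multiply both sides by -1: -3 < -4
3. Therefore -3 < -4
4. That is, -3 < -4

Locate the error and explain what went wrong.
Step 2: Multiply both sides by -1: -3 < -4

Step 2 multiplies both sides by -1 but fails to reverse the inequality sign. When multiplying (or dividing) an inequality by a negative number, the direction must be reversed. Since 3 < 4, we should get -3 > -4, i.e., -3 > -4.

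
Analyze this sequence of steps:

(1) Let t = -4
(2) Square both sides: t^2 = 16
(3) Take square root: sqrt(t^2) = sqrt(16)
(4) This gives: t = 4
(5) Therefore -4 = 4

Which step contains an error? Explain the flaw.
Step 4: This gives: t = 4

Step 4 incorrectly states that sqrt(t^2) = t. The correct identity is sqrt(t^2) = |t|. Since t = -4 < 0, we have sqrt(t^2) = |-4| = 4, not t = -4.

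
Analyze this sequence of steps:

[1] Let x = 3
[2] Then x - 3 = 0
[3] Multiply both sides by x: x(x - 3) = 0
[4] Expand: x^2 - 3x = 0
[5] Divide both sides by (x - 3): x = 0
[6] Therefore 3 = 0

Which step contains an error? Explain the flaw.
Step 5: Divide both sides by (x - 3): x = 0

Step 5 divides both sides by (x - 3). However, since x = 3, we have (x - 3) = 0. Division by zero is undefined, making this step invalid.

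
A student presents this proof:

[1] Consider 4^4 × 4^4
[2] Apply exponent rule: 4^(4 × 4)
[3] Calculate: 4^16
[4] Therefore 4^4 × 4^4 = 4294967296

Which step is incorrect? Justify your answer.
Step 2: Apply exponent rule: 4^(4 × 4)

Step 2 incorrectly states that a^b × a^c = a^(b×c). The correct rule is a^b × a^c = a^(b+c). The actual value is 4^4 × 4^4 = 4^8 = 65536, not 4^16 = 4294967296.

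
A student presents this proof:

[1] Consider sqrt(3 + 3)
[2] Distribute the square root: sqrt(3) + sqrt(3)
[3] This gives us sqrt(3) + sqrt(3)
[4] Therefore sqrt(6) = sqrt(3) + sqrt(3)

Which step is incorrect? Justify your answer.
Step 2: Distribute the square root: sqrt(3) + sqrt(3)

Step 2 incorrectly 'distributes' the square root over addition. The square root function does not distribute: sqrt(a + b) ≠ sqrt(a) + sqrt(b). In fact, sqrt(3 + 3) = sqrt(6) ≈ 2.4495, while sqrt(3) + sqrt(3) ≈ 3.4641.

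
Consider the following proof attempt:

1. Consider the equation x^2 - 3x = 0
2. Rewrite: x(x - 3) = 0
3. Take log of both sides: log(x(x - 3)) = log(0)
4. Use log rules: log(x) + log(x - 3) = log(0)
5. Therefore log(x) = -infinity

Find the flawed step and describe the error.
Step 3: Take log of both sides: log(x(x - 3)) = log(0)

Step 3 takes the logarithm of both sides, resulting in log(0) on the right side. The logarithm is only defined for positive numbers; log(0) is undefined (approaches negative infinity). This operation is invalid.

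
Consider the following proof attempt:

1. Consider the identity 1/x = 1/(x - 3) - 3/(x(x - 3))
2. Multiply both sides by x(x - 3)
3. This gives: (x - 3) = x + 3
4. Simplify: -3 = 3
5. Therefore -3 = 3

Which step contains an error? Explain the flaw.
Step 3: This gives: (x - 3) = x + 3

Step 3 makes a sign error when clearing denominators. Multiplying -3/(x(x - 3)) by x(x - 3) gives -3, not +3. The correct result is (x - 3) = x - 3, which is trivially true, not (x - 3) = x + 3. (Step 1 is a valid identity: 1/(x - 3) - 3/(x(x - 3)) = (x - 3)/(x(x - 3)) = 1/x.)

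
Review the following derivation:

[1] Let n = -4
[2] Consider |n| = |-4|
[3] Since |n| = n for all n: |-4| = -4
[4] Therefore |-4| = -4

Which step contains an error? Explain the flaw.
Step 3: Since |n| = n for all n: |-4| = -4

Step 3 incorrectly states that |n| = n for all n. The correct definition is |n| = n when n >= 0, and |n| = -n when n < 0. Since -4 < 0, we have |-4| = -(-4) = 4, not -4.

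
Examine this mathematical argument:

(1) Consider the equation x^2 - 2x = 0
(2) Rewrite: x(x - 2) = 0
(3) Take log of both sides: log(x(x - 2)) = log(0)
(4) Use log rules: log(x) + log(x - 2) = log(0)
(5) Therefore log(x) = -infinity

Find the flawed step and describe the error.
Step 3: Take log of both sides: log(x(x - 2)) = log(0)

Step 3 takes the logarithm of both sides, resulting in log(0) on the right side. The logarithm is only defined for positive numbers; log(0) is undefined (approaches negative infinity). This operation is invalid.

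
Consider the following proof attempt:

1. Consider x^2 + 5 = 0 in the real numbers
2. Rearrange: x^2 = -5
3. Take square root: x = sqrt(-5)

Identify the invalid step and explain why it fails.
Step 3: Take square root: x = sqrt(-5)

Step 3 takes the square root of -5, which is negative. In the real number system, the square root of a negative number is undefined. The equation x^2 + 5 = 0 has no real solutions. Square roots of negative numbers only exist in the complex numbers.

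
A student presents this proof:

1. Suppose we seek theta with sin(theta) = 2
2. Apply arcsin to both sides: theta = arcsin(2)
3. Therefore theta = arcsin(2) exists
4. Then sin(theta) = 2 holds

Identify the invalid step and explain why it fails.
Step 2: Apply arcsin to both sides: theta = arcsin(2)

Step 2 applies arcsin to 2. However, arcsin(x) is only defined for x in [-1, 1] because sin(theta) can only produce values in that range. Since |2| > 1, arcsin(2) is undefined. There is no angle whose sine equals 2.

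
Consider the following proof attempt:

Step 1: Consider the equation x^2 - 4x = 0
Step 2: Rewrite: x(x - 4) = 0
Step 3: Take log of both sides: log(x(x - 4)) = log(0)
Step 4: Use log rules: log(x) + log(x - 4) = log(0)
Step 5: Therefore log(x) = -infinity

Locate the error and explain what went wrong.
Step 3: Take log of both sides: log(x(x - 4)) = log(0)

Step 3 takes the logarithm of both sides, resulting in log(0) on the right side. The logarithm is only defined for positive numbers; log(0) is undefined (approaches negative infinity). This operation is invalid.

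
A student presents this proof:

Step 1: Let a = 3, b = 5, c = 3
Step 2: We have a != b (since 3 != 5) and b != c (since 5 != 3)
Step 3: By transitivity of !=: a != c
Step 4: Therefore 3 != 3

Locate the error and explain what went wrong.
Step 3: By transitivity of !=: a != c

Step 3 incorrectly applies transitivity to the '!=' relation. Transitivity states: if a R b and b R c, then a R c. However, '!=' is not transitive. Counterexample: 3 != 5 and 5 != 3, but 3 = 3 (both equal 3). Transitivity holds for relations like <, <=, =, but not for !=.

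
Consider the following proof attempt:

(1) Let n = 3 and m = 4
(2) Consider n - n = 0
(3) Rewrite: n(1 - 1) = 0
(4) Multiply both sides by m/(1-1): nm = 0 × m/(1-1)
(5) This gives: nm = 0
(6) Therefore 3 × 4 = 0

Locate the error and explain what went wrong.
Step 4: Multiply both sides by m/(1-1): nm = 0 × m/(1-1)

Step 4 multiplies both sides by m/(1-1). However, 1-1 = 0, so this is multiplication by m/0, which is undefined. We cannot multiply by an undefined expression.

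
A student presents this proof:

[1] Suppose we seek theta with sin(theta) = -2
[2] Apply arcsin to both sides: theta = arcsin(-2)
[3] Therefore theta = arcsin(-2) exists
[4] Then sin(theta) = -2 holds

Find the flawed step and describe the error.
Step 2: Apply arcsin to both sides: theta = arcsin(-2)

Step 2 applies arcsin to -2. However, arcsin(x) is only defined for x in [-1, 1] because sin(theta) can only produce values in that range. Since |-2| > 1, arcsin(-2) is undefined. There is no angle whose sine equals -2.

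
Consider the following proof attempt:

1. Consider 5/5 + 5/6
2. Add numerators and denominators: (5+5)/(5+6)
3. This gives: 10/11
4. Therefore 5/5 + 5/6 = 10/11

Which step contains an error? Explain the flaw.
Step 2: Add numerators and denominators: (5+5)/(5+6)

Step 2 incorrectly adds fractions by separately adding numerators and denominators. This is wrong. The correct method requires a common denominator: 5/5 + 5/6 = (5×6 + 5×5)/(5×6) = 55/30 = 11/6. The method used gives 10/11, which is different.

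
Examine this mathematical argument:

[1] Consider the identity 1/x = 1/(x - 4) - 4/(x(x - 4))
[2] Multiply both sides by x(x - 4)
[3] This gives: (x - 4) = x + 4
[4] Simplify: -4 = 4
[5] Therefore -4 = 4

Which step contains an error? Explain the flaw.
Step 3: This gives: (x - 4) = x + 4

Step 3 makes a sign error when clearing denominators. Multiplying -4/(x(x - 4)) by x(x - 4) gives -4, not +4. The correct result is (x - 4) = x - 4, which is trivially true, not (x - 4) = x + 4. (Step 1 is a valid identity: 1/(x - 4) - 4/(x(x - 4)) = (x - 4)/(x(x - 4)) = 1/x.)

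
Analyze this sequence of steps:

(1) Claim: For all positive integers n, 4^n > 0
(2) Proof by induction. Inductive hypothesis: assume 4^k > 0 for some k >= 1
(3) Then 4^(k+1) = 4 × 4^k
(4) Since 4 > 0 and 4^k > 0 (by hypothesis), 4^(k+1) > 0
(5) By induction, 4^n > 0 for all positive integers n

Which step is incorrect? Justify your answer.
Step 5: By induction, 4^n > 0 for all positive integers n

Step 5 concludes the proof by induction, but no base case was ever established. A valid induction proof requires: (1) a base case proving 4^1 > 0, and (2) an inductive step showing IF 4^k > 0 THEN 4^(k+1) > 0. Steps 2-4 correctly establish the inductive step, but without the base case the conclusion in step 5 does not follow.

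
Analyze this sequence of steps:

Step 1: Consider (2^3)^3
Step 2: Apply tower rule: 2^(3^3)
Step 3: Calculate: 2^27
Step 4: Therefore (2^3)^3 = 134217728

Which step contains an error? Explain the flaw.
Step 2: Apply tower rule: 2^(3^3)

Step 2 incorrectly states that (a^b)^c = a^(b^c). The correct rule is (a^b)^c = a^(b×c). The actual value is (2^3)^3 = 2^9 = 512, not 2^27 = 134217728.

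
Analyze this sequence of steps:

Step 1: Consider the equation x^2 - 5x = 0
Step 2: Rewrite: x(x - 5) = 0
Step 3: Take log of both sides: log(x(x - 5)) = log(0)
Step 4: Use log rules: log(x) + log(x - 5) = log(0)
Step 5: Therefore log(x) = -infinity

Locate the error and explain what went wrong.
Step 3: Take log of both sides: log(x(x - 5)) = log(0)

Step 3 takes the logarithm of both sides, resulting in log(0) on the right side. The logarithm is only defined for positive numbers; log(0) is undefined (approaches negative infinity). This operation is invalid.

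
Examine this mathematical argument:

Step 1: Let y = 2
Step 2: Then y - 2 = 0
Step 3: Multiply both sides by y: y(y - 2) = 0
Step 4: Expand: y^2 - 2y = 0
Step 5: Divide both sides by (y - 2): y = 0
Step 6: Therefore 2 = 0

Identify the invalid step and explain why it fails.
Step 5: Divide both sides by (y - 2): y = 0

Step 5 divides both sides by (y - 2). However, since y = 2, we have (y - 2) = 0. Division by zero is undefined, making this step invalid.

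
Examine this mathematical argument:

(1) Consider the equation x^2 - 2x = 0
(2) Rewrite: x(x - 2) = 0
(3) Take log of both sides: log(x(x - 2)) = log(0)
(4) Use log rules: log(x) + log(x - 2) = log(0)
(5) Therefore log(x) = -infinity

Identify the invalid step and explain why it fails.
Step 3: Take log of both sides: log(x(x - 2)) = log(0)

Step 3 takes the logarithm of both sides, resulting in log(0) on the right side. The logarithm is only defined for positive numbers; log(0) is undefined (approaches negative infinity). This operation is invalid.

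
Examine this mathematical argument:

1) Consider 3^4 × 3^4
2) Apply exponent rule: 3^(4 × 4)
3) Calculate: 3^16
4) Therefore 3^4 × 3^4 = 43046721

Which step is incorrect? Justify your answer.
Step 2: Apply exponent rule: 3^(4 × 4)

Step 2 incorrectly states that a^b × a^c = a^(b×c). The correct rule is a^b × a^c = a^(b+c). The actual value is 3^4 × 3^4 = 3^8 = 6561, not 3^16 = 43046721.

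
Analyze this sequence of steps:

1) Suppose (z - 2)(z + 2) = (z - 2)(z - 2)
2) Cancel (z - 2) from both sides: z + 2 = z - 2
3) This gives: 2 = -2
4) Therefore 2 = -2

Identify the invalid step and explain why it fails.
Step 2: Cancel (z - 2) from both sides: z + 2 = z - 2

Step 2 cancels (z - 2) from both sides. This is only valid if (z - 2) ≠ 0, i.e., z ≠ 2. When z = 2, both sides equal zero regardless of the other factors. The correct approach requires considering z = 2 as a separate case.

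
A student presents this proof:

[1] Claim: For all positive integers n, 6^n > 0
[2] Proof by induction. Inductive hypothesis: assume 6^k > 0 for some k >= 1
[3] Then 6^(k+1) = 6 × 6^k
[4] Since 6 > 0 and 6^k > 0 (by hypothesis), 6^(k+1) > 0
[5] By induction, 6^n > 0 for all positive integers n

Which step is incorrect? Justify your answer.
Step 5: By induction, 6^n > 0 for all positive integers n

Step 5 concludes the proof by induction, but no base case was ever established. A valid induction proof requires: (1) a base case proving 6^1 > 0, and (2) an inductive step showing IF 6^k > 0 THEN 6^(k+1) > 0. Steps 2-4 correctly establish the inductive step, but without the base case the conclusion in step 5 does not follow.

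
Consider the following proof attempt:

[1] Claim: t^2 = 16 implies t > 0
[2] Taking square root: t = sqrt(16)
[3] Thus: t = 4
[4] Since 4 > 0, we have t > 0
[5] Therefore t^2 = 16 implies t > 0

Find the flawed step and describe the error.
Step 2: Taking square root: t = sqrt(16)

Step 2 takes the square root and assumes the positive root only. The equation t^2 = 16 actually has two solutions: t = 4 and t = -4. The proof silently assumes t > 0 without justification, then uses this assumption to conclude t > 0, which is circular. The counterexample t = -4 shows the claim is false.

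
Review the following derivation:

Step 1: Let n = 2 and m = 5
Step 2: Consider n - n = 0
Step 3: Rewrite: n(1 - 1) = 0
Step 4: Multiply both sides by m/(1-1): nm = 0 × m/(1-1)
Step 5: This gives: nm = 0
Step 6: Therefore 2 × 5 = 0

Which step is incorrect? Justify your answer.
Step 4: Multiply both sides by m/(1-1): nm = 0 × m/(1-1)

Step 4 multiplies both sides by m/(1-1). However, 1-1 = 0, so this is multiplication by m/0, which is undefined. We cannot multiply by an undefined expression.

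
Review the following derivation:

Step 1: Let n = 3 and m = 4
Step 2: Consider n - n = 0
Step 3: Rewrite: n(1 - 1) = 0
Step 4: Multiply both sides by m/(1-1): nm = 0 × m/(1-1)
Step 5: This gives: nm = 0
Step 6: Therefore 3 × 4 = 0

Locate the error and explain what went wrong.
Step 4: Multiply both sides by m/(1-1): nm = 0 × m/(1-1)

Step 4 multiplies both sides by m/(1-1). However, 1-1 = 0, so this is multiplication by m/0, which is undefined. We cannot multiply by an undefined expression.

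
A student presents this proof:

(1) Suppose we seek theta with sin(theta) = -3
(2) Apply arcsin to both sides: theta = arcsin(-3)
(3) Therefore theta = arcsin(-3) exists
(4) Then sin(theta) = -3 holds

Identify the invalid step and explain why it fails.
Step 2: Apply arcsin to both sides: theta = arcsin(-3)

Step 2 applies arcsin to -3. However, arcsin(x) is only defined for x in [-1, 1] because sin(theta) can only produce values in that range. Since |-3| > 1, arcsin(-3) is undefined. There is no angle whose sine equals -3.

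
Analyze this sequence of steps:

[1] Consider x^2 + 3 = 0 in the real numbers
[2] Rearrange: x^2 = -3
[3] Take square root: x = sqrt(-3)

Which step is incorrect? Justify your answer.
Step 3: Take square root: x = sqrt(-3)

Step 3 takes the square root of -3, which is negative. In the real number system, the square root of a negative number is undefined. The equation x^2 + 3 = 0 has no real solutions. Square roots of negative numbers only exist in the complex numbers.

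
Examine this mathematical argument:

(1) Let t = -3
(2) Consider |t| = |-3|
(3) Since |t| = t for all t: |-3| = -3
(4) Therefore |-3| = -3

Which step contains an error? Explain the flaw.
Step 3: Since |t| = t for all t: |-3| = -3

Step 3 incorrectly states that |t| = t for all t. The correct definition is |t| = t when t >= 0, and |t| = -t when t < 0. Since -3 < 0, we have |-3| = -(-3) = 3, not -3.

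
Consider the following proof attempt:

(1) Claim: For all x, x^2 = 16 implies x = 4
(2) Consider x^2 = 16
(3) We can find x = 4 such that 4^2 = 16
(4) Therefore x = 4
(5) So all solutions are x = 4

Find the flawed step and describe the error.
Step 4: Therefore x = 4

Step 4 incorrectly concludes that x = 4 is the only solution. The proof shows that x = 4 is A solution (existence), but does not show it is the ONLY solution (uniqueness). In fact, x = -4 is also a solution since (-4)^2 = 16. Finding one solution doesn't prove there are no others.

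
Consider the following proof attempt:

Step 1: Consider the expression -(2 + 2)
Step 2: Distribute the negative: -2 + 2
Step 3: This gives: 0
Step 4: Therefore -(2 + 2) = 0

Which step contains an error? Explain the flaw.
Step 2: Distribute the negative: -2 + 2

Step 2 incorrectly distributes the negative sign. The correct distribution is -(2 + 2) = -2 - 2 = -4. The negative must be applied to both terms, not just the first. The error treats -(2 + 2) as -2 + 2, which equals 0 instead of -4.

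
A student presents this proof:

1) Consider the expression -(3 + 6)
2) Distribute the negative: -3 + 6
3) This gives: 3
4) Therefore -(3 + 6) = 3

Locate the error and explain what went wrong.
Step 2: Distribute the negative: -3 + 6

Step 2 incorrectly distributes the negative sign. The correct distribution is -(3 + 6) = -3 - 6 = -9. The negative must be applied to both terms, not just the first. The error treats -(3 + 6) as -3 + 6, which equals 3 instead of -9.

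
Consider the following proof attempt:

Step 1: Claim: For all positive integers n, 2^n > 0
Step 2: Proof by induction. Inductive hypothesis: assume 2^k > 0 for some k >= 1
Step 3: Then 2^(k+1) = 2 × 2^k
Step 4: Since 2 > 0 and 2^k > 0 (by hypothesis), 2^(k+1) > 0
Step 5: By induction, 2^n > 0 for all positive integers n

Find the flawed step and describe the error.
Step 5: By induction, 2^n > 0 for all positive integers n

Step 5 concludes the proof by induction, but no base case was ever established. A valid induction proof requires: (1) a base case proving 2^1 > 0, and (2) an inductive step showing IF 2^k > 0 THEN 2^(k+1) > 0. Steps 2-4 correctly establish the inductive step, but without the base case the conclusion in step 5 does not follow.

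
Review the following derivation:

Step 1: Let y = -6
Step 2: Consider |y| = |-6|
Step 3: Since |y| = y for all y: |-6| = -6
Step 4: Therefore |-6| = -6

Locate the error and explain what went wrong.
Step 3: Since |y| = y for all y: |-6| = -6

Step 3 incorrectly states that |y| = y for all y. The correct definition is |y| = y when y >= 0, and |y| = -y when y < 0. Since -6 < 0, we have |-6| = -(-6) = 6, not -6.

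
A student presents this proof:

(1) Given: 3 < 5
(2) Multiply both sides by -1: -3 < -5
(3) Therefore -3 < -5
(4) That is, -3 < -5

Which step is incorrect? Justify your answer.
Step 2: Multiply both sides by -1: -3 < -5

Step 2 multiplies both sides by -1 but fails to reverse the inequality sign. When multiplying (or dividing) an inequality by a negative number, the direction must be reversed. Since 3 < 5, we should get -3 > -5, i.e., -3 > -5.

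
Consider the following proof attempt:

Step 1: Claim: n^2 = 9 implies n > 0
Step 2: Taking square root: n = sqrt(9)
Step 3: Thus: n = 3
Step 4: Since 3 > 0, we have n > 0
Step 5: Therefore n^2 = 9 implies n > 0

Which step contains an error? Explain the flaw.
Step 2: Taking square root: n = sqrt(9)

Step 2 takes the square root and assumes the positive root only. The equation n^2 = 9 actually has two solutions: n = 3 and n = -3. The proof silently assumes n > 0 without justification, then uses this assumption to conclude n > 0, which is circular. The counterexample n = -3 shows the claim is false.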